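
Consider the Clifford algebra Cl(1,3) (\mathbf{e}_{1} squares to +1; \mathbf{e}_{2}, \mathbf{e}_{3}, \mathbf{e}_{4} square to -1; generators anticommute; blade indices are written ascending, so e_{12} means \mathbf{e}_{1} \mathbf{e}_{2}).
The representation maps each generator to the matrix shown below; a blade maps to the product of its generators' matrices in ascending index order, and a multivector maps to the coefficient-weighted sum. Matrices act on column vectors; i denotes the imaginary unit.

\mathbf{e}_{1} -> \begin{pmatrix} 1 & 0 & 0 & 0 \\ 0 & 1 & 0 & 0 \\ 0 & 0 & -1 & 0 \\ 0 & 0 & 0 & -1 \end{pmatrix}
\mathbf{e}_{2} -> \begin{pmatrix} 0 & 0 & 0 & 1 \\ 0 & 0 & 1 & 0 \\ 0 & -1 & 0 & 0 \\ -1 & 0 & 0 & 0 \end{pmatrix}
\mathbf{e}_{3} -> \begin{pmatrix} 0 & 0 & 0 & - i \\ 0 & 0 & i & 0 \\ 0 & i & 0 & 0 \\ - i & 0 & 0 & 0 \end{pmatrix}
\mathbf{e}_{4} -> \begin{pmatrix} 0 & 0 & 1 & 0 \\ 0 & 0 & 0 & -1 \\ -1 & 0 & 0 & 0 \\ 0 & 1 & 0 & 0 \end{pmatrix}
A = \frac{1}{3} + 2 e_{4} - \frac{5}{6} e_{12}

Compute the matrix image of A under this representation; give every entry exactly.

Bivector images (products of the table entries): rho(e_{12}) = rho(\mathbf{e}_{1})rho(\mathbf{e}_{2}) = \begin{pmatrix} 0 & 0 & 0 & 1 \\ 0 & 0 & 1 & 0 \\ 0 & 1 & 0 & 0 \\ 1 & 0 & 0 & 0 \end{pmatrix}.
M = (\frac{1}{3})*1 + (2)*rho(e_{4}) + (-\frac{5}{6})*rho(e_{12}), summed entrywise (1 is the identity matrix):
Answer: \begin{pmatrix} \frac{1}{3} & 0 & 2 & - \frac{5}{6} \\ 0 & \frac{1}{3} & - \frac{5}{6} & -2 \\ -2 & - \frac{5}{6} & \frac{1}{3} & 0 \\ - \frac{5}{6} & 2 & 0 & \frac{1}{3} \end{pmatrix}


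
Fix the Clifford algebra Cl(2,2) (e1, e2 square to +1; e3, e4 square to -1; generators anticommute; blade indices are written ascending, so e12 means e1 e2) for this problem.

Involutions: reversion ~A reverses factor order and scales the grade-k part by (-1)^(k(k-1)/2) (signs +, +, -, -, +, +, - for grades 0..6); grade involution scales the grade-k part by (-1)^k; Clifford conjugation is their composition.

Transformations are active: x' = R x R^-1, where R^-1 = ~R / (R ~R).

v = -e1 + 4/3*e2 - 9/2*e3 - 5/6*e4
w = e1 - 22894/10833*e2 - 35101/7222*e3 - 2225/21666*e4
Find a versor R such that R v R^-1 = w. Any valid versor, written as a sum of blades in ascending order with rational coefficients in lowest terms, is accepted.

Take R = v + w = -8450/10833*e2 - 33800/3611*e3 - 3380/3611*e4. Because q(v) = q(w) = -109/6, conjugation by R sends v exactly to w.
Answer: -8450/10833*e2 - 33800/3611*e3 - 3380/3611*e4


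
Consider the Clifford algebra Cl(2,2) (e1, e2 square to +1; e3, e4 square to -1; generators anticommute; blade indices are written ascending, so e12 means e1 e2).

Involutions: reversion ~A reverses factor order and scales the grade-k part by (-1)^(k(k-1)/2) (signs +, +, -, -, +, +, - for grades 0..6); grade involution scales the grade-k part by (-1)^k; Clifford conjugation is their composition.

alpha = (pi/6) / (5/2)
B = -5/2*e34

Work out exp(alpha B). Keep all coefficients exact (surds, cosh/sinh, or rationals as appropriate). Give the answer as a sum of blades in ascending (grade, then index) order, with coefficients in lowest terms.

B^2 = (-5/2)^2*(e34)^2 = 25/4*(-1) = -25/4 (a basis 2-blade squares to minus the product of its generators' squares).
B^2 = -25/4 — circular case — the even/odd split gives cos and sin: l = 5/2, alpha*l = pi/6, so exp(alpha B) = cos(pi/6) + (sin(pi/6)/(5/2))*B = sqrt(3)/2 + (1/5)*B.
Answer: sqrt(3)/2 - 1/2*e34


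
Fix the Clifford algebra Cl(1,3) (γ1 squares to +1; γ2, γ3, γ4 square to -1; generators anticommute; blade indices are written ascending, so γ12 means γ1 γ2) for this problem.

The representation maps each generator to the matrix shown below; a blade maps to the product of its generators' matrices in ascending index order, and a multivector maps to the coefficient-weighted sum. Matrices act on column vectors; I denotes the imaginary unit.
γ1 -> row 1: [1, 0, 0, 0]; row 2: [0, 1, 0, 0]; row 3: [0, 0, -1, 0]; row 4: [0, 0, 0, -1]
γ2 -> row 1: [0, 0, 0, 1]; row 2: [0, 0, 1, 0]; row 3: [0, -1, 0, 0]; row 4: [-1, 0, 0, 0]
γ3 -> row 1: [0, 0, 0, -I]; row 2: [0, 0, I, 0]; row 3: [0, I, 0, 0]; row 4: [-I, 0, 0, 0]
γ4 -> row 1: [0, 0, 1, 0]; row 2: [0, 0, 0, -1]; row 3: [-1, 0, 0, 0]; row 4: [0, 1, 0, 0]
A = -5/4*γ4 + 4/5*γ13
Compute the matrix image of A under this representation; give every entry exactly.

Bivector images (products of the table entries): rho(γ13) = rho(γ1)rho(γ3) = row 1: [0, 0, 0, -I]; row 2: [0, 0, I, 0]; row 3: [0, -I, 0, 0]; row 4: [I, 0, 0, 0].
M = (-5/4)*rho(γ4) + (4/5)*rho(γ13), summed entrywise:
Answer: row 1: [0, 0, -5/4, -4*I/5]; row 2: [0, 0, 4*I/5, 5/4]; row 3: [5/4, -4*I/5, 0, 0]; row 4: [4*I/5, -5/4, 0, 0]


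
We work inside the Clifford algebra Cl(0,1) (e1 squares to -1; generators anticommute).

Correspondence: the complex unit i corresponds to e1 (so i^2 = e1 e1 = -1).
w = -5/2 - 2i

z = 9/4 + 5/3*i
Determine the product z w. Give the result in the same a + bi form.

In blades: z = 9/4 + 5/3*e1, w = -5/2 - 2*e1.
Distribute z over w term by term (generator squares from the signature, products reordered to ascending indices): (9/4)*w = -45/8 - 9/2*e1; (5/3*e1)*w = 10/3 - 25/6*e1.
Sum: -55/24 - 26/3*e1; translating back through the correspondence:
Answer: -55/24 - 26/3*i


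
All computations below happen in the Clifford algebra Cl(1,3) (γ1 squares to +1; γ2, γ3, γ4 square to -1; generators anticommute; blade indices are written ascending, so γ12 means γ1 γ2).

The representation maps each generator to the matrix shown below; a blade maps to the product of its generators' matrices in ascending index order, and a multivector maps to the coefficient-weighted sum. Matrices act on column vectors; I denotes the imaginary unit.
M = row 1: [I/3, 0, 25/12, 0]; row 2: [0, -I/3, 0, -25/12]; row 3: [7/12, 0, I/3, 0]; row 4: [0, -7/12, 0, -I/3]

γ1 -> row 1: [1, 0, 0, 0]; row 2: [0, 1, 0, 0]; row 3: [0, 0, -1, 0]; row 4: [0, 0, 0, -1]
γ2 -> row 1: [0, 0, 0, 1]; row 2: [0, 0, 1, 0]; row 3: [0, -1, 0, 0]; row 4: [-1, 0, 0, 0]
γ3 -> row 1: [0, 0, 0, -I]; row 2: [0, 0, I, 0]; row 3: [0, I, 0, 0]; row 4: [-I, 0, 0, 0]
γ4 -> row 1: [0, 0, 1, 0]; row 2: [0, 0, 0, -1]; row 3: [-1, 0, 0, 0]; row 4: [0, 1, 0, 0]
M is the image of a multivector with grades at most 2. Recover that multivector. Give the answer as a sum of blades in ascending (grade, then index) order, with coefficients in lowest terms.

Method: the blade images are trace-orthogonal — tr(rho(e_A) rho(e_B)^-1) = 4 if A = B and 0 otherwise — and rho(e_A)^-1 = (e_A)^2 * rho(e_A) with (e_A)^2 = +1 or -1, so the coefficient of e_A in the preimage is (e_A)^2 * tr(M rho(e_A))/4.
Nonzero projections over blades of grade <= 2: γ4: (γ4)^2 = -1, tr(M rho(γ4)) = -3, coefficient 3/4; γ14: (γ14)^2 = +1, tr(M rho(γ14)) = 16/3, coefficient 4/3; γ23: (γ23)^2 = -1, tr(M rho(γ23)) = 4/3, coefficient -1/3. Every other blade of grade <= 2 projects to 0.
Answer: 3/4*γ4 + 4/3*γ14 - 1/3*γ23


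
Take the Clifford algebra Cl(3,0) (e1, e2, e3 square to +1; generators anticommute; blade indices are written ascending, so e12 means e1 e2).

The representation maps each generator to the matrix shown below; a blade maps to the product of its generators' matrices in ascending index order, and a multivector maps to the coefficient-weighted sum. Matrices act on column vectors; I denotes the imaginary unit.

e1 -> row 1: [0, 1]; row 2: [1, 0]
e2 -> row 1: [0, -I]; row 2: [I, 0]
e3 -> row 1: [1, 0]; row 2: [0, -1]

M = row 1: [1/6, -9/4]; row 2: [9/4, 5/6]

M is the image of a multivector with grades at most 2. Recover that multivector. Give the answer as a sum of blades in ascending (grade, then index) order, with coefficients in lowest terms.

Method: 1, rho(e1), rho(e2), rho(e3) form a trace-orthogonal basis of the 2x2 complex matrices (tr(X Y) = 2 if X = Y, else 0), so M = m0*1 + m1*rho(e1) + m2*rho(e2) + m3*rho(e3) with m0 = tr(M)/2 = 1/2, m1 = tr(M rho(e1))/2 = 0, m2 = tr(M rho(e2))/2 = -9*I/4, m3 = tr(M rho(e3))/2 = -1/3.
Multiplying table entries, the bivector images are rho(e12) = I*rho(e3), rho(e13) = -I*rho(e2), rho(e23) = I*rho(e1); with real blade coefficients the real parts of m0..m3 are the coefficients of 1, e1, e2, e3 and the imaginary parts give the bivectors (e23: Im m1, e13: -Im m2, e12: Im m3).
Answer: 1/2 - 1/3*e3 + 9/4*e13


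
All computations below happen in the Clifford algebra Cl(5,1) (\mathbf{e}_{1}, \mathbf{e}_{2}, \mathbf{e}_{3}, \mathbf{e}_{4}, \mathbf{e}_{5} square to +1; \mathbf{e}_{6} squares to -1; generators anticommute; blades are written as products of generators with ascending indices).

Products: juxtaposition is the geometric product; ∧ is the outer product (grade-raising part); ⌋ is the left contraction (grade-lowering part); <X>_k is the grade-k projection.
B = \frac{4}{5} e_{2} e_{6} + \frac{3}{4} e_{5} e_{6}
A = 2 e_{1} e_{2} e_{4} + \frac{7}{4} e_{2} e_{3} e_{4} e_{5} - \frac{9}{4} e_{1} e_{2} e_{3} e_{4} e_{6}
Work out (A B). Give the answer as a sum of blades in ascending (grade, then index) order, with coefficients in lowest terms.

step 1: -\frac{9}{5} e_{1} e_{3} e_{4} - \frac{8}{5} e_{1} e_{4} e_{6} + \frac{21}{16} e_{2} e_{3} e_{4} e_{6} - \frac{7}{5} e_{3} e_{4} e_{5} e_{6} - \frac{27}{16} e_{1} e_{2} e_{3} e_{4} e_{5} + \frac{3}{2} e_{1} e_{2} e_{4} e_{5} e_{6}
Answer: -\frac{9}{5} e_{1} e_{3} e_{4} - \frac{8}{5} e_{1} e_{4} e_{6} + \frac{21}{16} e_{2} e_{3} e_{4} e_{6} - \frac{7}{5} e_{3} e_{4} e_{5} e_{6} - \frac{27}{16} e_{1} e_{2} e_{3} e_{4} e_{5} + \frac{3}{2} e_{1} e_{2} e_{4} e_{5} e_{6}


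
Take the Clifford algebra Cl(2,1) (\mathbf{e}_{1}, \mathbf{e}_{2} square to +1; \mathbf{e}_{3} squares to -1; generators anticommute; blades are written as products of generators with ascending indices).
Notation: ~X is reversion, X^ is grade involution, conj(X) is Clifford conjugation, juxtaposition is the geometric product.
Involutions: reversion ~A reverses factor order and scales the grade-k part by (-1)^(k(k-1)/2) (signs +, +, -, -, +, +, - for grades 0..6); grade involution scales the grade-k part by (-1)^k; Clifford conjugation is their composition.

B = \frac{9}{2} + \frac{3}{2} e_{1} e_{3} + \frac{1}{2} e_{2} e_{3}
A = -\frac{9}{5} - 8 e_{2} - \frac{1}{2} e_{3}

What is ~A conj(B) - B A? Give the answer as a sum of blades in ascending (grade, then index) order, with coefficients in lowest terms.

first term: -\frac{81}{10} + \frac{3}{4} e_{1} - \frac{143}{4} e_{2} + \frac{7}{4} e_{3} + \frac{27}{10} e_{1} e_{3} + \frac{9}{10} e_{2} e_{3} - 12 e_{1} e_{2} e_{3}
second term: -\frac{81}{10} + \frac{3}{4} e_{1} - \frac{143}{4} e_{2} + \frac{7}{4} e_{3} - \frac{27}{10} e_{1} e_{3} - \frac{9}{10} e_{2} e_{3} + 12 e_{1} e_{2} e_{3}
Answer: \frac{27}{5} e_{1} e_{3} + \frac{9}{5} e_{2} e_{3} - 24 e_{1} e_{2} e_{3}


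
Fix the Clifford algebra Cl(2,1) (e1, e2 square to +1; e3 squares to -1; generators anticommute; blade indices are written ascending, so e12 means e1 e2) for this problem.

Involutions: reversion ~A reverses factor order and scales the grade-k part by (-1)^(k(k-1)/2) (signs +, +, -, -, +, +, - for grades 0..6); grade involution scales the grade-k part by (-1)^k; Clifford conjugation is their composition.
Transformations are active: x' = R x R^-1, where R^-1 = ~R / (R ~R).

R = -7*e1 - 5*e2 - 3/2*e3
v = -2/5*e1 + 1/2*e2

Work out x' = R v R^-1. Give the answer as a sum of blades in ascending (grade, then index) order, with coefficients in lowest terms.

~R = -7*e1 - 5*e2 - 3/2*e3, and R ~R = 287/4, so R^-1 = ~R / (287/4).
R v = 3/10 - 11/2*e12 - 3/5*e13 + 3/4*e23
Answer: 14/41*e1 - 311/574*e2 - 18/1435*e3


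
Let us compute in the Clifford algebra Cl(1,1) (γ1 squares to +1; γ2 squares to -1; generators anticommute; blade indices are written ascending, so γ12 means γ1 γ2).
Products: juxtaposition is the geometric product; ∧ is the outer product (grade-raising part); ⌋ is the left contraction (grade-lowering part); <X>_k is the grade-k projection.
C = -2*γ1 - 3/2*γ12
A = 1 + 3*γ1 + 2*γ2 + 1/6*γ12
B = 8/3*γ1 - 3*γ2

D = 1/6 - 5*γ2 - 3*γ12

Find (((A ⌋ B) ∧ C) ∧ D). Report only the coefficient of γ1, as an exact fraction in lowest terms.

step 1: 14 + 8/3*γ1 - 3*γ2
step 2: -28*γ1 - 27*γ12
step 3: -14/3*γ1 + 271/2*γ12
Answer: -14/3


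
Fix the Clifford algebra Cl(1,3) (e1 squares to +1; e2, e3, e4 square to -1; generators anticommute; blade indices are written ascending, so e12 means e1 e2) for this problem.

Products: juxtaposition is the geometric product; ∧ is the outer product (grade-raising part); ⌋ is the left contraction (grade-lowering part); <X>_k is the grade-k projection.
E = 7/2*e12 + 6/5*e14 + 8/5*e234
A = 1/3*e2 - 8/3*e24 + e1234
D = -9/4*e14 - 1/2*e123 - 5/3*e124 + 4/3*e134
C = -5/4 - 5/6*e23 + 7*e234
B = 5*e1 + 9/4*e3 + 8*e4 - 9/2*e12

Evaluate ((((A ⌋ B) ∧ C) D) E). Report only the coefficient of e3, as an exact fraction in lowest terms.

step 1: -3/2*e1
step 2: 15/8*e1 + 5/4*e123 - 21/2*e1234
step 3: 5/8 - 14*e2 - 35/2*e3 + 33/32*e4 + 363/16*e23 - 115/24*e24 + 5/12*e34 - 45/16*e234
step 4: -9/2 - 3821/80*e1 - 2/3*e2 - 23/3*e3 - 363/10*e4 + 127/16*e12 + 2525/32*e13 - 769/48*e14 - 33/20*e23 - 28*e24 + 112/5*e34 - 517/8*e123 + 6531/320*e124 + 357/32*e134 + e234 + 1721/60*e1234
Answer: -23/3


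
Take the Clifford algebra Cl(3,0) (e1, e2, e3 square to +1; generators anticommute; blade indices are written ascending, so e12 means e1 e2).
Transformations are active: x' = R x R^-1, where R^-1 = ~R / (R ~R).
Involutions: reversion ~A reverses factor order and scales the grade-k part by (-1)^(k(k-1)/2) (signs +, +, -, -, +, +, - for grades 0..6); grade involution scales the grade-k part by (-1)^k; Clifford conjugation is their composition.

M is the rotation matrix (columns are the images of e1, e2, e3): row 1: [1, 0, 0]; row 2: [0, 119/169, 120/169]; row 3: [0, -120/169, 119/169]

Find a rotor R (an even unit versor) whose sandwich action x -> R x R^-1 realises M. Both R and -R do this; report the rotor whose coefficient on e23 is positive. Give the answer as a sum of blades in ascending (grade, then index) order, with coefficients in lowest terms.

Method: write R = a + b12*e12 + b13*e13 + b23*e23 with a^2 + b12^2 + b13^2 + b23^2 = 1 (so R^-1 = ~R). Expanding the columns R e_j ~R gives tr M = 4a^2 - 1 and, from the antisymmetric part, M21 - M12 = -4a*b12, M13 - M31 = 4a*b13, M32 - M23 = -4a*b23.
Here tr M = 407/169, so a^2 = (1 + tr M)/4 = 144/169 and a = ±12/13. Taking a = 12/13: M21 - M12 = 0, M13 - M31 = 0, M32 - M23 = -240/169, giving b12 = 0, b13 = 0, b23 = 5/13, i.e. R = 12/13 + 5/13*e23.
Its e23 coefficient is already positive.
Answer: 12/13 + 5/13*e23. Uniqueness: Spin(3) -> SO(3) maps R and -R to the same rotation of trace 407/169; fixing the sign of the e23 coefficient removes the ambiguity.


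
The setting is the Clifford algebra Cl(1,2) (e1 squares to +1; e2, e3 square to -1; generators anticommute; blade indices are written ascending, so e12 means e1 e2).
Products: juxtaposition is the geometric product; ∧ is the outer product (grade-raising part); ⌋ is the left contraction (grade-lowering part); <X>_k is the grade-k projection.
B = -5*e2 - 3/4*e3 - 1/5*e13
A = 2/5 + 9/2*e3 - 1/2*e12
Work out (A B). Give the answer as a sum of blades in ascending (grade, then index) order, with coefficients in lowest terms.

step 1: 27/8 - 17/5*e1 - 2*e2 - 3/10*e3 - 2/25*e13 + 112/5*e23 + 3/8*e123
Answer: 27/8 - 17/5*e1 - 2*e2 - 3/10*e3 - 2/25*e13 + 112/5*e23 + 3/8*e123


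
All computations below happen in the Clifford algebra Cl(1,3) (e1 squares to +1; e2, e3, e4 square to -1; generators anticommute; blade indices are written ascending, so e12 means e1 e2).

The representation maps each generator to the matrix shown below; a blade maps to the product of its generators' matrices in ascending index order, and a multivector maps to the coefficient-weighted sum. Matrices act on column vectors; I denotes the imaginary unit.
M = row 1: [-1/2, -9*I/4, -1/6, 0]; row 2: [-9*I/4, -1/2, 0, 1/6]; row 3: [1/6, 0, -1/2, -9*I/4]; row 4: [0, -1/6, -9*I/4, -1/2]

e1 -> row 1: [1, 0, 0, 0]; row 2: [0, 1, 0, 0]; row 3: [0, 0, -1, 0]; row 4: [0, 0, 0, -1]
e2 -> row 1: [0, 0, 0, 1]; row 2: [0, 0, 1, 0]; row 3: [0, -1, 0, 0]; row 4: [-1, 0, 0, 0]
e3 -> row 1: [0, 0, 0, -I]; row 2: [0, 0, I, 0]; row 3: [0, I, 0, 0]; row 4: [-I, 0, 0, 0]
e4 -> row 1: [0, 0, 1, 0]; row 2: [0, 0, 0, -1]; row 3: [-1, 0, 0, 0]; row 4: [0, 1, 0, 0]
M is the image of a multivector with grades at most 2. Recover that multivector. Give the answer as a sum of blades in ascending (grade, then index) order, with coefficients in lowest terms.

Method: the blade images are trace-orthogonal — tr(rho(e_A) rho(e_B)^-1) = 4 if A = B and 0 otherwise — and rho(e_A)^-1 = (e_A)^2 * rho(e_A) with (e_A)^2 = +1 or -1, so the coefficient of e_A in the preimage is (e_A)^2 * tr(M rho(e_A))/4.
Nonzero projections over blades of grade <= 2: 1: (1)^2 = +1, tr(M 1) = -2, coefficient -1/2; e4: (e4)^2 = -1, tr(M rho(e4)) = 2/3, coefficient -1/6; e34: (e34)^2 = -1, tr(M rho(e34)) = -9, coefficient 9/4. Every other blade of grade <= 2 projects to 0.
Answer: -1/2 - 1/6*e4 + 9/4*e34


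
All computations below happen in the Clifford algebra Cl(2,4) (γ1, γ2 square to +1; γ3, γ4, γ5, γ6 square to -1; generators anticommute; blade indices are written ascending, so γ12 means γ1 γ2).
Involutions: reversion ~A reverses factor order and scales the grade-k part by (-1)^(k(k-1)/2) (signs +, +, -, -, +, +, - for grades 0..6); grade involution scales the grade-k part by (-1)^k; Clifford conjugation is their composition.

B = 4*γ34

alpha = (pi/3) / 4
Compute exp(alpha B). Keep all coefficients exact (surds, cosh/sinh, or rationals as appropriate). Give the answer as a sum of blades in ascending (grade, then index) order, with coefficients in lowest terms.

B^2 = (4)^2*(γ34)^2 = 16*(-1) = -16 (a basis 2-blade squares to minus the product of its generators' squares).
B^2 = -16 — a negative square means the series sums to a rotation: l = 4, alpha*l = pi/3, so exp(alpha B) = cos(pi/3) + (sin(pi/3)/4)*B = 1/2 + (sqrt(3)/8)*B.
Answer: 1/2 + sqrt(3)/2*γ34


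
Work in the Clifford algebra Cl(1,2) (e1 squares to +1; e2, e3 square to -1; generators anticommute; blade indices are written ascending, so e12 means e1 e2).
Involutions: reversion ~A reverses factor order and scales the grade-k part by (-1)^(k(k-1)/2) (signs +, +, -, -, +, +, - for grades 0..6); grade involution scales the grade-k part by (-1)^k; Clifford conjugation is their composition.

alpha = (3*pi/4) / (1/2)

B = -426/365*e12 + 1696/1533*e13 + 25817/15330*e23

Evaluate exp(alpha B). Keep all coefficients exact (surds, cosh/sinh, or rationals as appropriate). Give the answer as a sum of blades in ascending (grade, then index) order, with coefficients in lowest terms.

B^2 term by term: the squares give (-426/365)^2*(e12)^2 + (1696/1533)^2*(e13)^2 + (25817/15330)^2*(e23)^2 = 181476/133225*(+1) + 2876416/2350089*(+1) + 666517489/235008900*(-1) = -1/4 (each basis 2-blade squares to minus the product of its generators' squares); cross terms between blades sharing an index anticommute and cancel. So B^2 = -1/4.
B^2 = -1/4 — since the square is negative, the closed form is circular: l = 1/2, alpha*l = 3*pi/4, so exp(alpha B) = cos(3*pi/4) + (sin(3*pi/4)/(1/2))*B = -sqrt(2)/2 + (sqrt(2))*B.
Answer: -sqrt(2)/2 - 426*sqrt(2)/365*e12 + 1696*sqrt(2)/1533*e13 + 25817*sqrt(2)/15330*e23


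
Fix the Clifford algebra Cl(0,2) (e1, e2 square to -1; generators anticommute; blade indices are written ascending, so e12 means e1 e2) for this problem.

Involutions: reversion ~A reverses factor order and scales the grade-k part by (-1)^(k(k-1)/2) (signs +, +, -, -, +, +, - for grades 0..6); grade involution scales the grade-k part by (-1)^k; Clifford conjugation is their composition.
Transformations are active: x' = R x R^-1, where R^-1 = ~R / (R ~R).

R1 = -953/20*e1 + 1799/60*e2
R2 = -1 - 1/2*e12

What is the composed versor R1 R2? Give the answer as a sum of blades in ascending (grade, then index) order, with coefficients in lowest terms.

Distribute over the terms of R1 (each basis-blade product reordered to ascending indices, repeated generators contracted through their squares):
(-953/20*e1) R2 = 953/20*e1 - 953/40*e2
(1799/60*e2) R2 = -1799/120*e1 - 1799/60*e2
Summing the partial products and collecting blades:
Answer: 3919/120*e1 - 6457/120*e2


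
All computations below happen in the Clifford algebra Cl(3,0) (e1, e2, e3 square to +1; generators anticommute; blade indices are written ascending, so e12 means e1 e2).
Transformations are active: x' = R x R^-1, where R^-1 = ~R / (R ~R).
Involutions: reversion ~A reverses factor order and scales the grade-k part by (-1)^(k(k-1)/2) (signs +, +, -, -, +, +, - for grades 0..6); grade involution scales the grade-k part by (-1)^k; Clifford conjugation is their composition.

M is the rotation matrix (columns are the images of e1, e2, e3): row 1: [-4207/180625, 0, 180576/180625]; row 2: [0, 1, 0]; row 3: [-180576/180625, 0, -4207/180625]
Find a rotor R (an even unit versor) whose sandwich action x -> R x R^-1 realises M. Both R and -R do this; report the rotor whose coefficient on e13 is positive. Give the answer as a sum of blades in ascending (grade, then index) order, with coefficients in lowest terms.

Method: write R = a + b12*e12 + b13*e13 + b23*e23 with a^2 + b12^2 + b13^2 + b23^2 = 1 (so R^-1 = ~R). Expanding the columns R e_j ~R gives tr M = 4a^2 - 1 and, from the antisymmetric part, M21 - M12 = -4a*b12, M13 - M31 = 4a*b13, M32 - M23 = -4a*b23.
Here tr M = 172211/180625, so a^2 = (1 + tr M)/4 = 88209/180625 and a = ±297/425. Taking a = 297/425: M21 - M12 = 0, M13 - M31 = 361152/180625, M32 - M23 = 0, giving b12 = 0, b13 = 304/425, b23 = 0, i.e. R = 297/425 + 304/425*e13.
Its e13 coefficient is already positive.
Answer: 297/425 + 304/425*e13. Key observation: the double cover Spin(3) -> SO(3) sends R and -R to the same matrix (trace 172211/180625 here), so the stated sign of the e13 coefficient is what selects one sheet.


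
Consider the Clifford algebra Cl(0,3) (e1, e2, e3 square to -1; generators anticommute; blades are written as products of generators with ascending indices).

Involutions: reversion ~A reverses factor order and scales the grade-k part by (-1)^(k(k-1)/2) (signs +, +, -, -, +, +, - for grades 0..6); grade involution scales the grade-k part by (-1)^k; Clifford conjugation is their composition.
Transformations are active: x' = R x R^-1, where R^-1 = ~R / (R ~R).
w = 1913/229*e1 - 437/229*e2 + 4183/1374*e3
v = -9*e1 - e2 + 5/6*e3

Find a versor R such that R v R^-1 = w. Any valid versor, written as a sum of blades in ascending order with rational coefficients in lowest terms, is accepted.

Sketch: the shared square -2977/36 makes R = v + w = -148/229*e1 - 666/229*e2 + 888/229*e3 the natural versor; its sandwich fixes that direction, negates (v - w)/2, and sends v to w.
Answer: -148/229*e1 - 666/229*e2 + 888/229*e3


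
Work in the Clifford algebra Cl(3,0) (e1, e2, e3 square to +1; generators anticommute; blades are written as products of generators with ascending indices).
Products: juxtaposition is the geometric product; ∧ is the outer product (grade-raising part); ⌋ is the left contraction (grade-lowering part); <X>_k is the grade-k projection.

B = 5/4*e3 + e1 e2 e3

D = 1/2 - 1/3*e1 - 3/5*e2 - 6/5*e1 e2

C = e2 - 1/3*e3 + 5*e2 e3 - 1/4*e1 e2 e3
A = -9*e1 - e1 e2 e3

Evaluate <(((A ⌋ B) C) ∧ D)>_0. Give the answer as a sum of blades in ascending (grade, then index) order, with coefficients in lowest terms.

step 1: 1 - 9*e2 e3
step 2: 45 - 9/4*e1 + 4*e2 + 26/3*e3 + 5*e2 e3 - 1/4*e1 e2 e3
step 3: 45/2 - 129/8*e1 - 25*e2 + 13/3*e3 - 3079/60*e1 e2 + 26/9*e1 e3 + 77/10*e2 e3 - 1463/120*e1 e2 e3
step 4: 45/2
Answer: 45/2


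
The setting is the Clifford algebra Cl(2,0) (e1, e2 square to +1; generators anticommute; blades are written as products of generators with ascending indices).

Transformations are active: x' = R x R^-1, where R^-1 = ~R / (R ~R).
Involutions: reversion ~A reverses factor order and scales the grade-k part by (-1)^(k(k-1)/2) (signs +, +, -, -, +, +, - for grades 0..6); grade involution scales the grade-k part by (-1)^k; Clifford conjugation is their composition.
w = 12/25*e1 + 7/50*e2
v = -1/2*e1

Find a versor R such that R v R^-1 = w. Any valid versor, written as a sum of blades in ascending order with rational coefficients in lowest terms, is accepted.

Take R = v + w = -1/50*e1 + 7/50*e2. Because q(v) = q(w) = 1/4, conjugation by R sends v exactly to w.
Answer: -1/50*e1 + 7/50*e2


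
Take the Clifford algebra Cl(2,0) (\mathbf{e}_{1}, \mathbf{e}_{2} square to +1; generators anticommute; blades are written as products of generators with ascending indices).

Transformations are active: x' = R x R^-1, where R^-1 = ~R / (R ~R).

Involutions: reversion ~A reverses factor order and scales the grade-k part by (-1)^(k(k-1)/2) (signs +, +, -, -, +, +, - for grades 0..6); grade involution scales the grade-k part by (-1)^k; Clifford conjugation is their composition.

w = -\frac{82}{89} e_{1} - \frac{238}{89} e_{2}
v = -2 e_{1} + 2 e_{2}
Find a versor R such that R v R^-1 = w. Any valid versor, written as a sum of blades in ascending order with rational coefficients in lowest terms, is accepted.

A norm check does it: q(v) = q(w) = 8, hence R = v + w = -\frac{260}{89} e_{1} - \frac{60}{89} e_{2} realises the map — parallel part kept, (v - w)/2 negated, v carried to w.
Answer: -\frac{260}{89} e_{1} - \frac{60}{89} e_{2}


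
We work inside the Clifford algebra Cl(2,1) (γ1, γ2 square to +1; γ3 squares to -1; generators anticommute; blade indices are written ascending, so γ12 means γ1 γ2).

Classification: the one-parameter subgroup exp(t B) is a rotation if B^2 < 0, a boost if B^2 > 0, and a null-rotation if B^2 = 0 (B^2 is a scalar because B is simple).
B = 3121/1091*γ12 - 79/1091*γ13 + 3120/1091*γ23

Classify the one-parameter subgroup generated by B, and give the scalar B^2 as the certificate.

B^2 term by term: the squares give (3121/1091)^2*(γ12)^2 + (-79/1091)^2*(γ13)^2 + (3120/1091)^2*(γ23)^2 = 9740641/1190281*(-1) + 6241/1190281*(+1) + 9734400/1190281*(+1) = 0 (each basis 2-blade squares to minus the product of its generators' squares); cross terms between blades sharing an index anticommute and cancel. So B^2 = 0.
Answer: null-rotation, certificate B^2 = 0. Note: conjugating B changes its blade decomposition but never the scalar B^2 = 0, whose sign settles the classification.


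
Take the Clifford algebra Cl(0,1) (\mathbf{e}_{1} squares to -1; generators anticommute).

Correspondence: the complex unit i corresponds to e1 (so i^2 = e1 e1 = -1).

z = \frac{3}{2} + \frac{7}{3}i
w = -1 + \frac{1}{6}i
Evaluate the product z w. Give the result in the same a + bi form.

In blades: z = \frac{3}{2} + \frac{7}{3} e_{1}, w = -1 + \frac{1}{6} e_{1}.
Distribute z over w term by term (generator squares from the signature, products reordered to ascending indices): (\frac{3}{2})*w = -\frac{3}{2} + \frac{1}{4} e_{1}; (\frac{7}{3} e_{1})*w = -\frac{7}{18} - \frac{7}{3} e_{1}.
Sum: -\frac{17}{9} - \frac{25}{12} e_{1}; translating back through the correspondence:
Answer: -\frac{17}{9} - \frac{25}{12}i


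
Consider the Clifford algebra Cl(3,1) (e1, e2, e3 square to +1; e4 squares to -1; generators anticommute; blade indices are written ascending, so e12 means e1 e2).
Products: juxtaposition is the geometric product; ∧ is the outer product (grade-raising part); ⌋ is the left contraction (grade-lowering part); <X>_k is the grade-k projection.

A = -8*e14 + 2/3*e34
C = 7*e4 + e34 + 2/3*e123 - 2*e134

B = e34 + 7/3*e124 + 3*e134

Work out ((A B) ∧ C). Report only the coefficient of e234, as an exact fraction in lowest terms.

step 1: 2/3 + 2*e1 + 56/3*e2 + 24*e3 - 8*e13 - 14/9*e123
step 2: 14/3*e4 + 14*e14 + 392/3*e24 + 506/3*e34 + 4/9*e123 - 166/3*e134 + 56/3*e234 + 238/9*e1234
Answer: 56/3


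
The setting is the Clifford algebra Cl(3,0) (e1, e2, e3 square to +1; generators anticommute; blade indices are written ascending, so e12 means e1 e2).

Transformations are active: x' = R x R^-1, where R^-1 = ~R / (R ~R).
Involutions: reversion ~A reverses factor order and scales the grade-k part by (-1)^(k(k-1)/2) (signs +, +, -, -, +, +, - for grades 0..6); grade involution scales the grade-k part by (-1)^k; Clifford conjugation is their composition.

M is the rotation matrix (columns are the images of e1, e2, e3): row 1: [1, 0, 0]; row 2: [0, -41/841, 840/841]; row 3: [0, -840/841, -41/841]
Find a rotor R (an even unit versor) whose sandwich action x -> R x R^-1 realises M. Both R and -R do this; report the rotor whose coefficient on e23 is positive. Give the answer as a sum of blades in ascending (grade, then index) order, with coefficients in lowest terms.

Method: write R = a + b12*e12 + b13*e13 + b23*e23 with a^2 + b12^2 + b13^2 + b23^2 = 1 (so R^-1 = ~R). Expanding the columns R e_j ~R gives tr M = 4a^2 - 1 and, from the antisymmetric part, M21 - M12 = -4a*b12, M13 - M31 = 4a*b13, M32 - M23 = -4a*b23.
Here tr M = 759/841, so a^2 = (1 + tr M)/4 = 400/841 and a = ±20/29. Taking a = 20/29: M21 - M12 = 0, M13 - M31 = 0, M32 - M23 = -1680/841, giving b12 = 0, b13 = 0, b23 = 21/29, i.e. R = 20/29 + 21/29*e23.
Its e23 coefficient is already positive.
Answer: 20/29 + 21/29*e23. Uniqueness: Spin(3) -> SO(3) maps R and -R to the same rotation of trace 759/841; fixing the sign of the e23 coefficient removes the ambiguity.


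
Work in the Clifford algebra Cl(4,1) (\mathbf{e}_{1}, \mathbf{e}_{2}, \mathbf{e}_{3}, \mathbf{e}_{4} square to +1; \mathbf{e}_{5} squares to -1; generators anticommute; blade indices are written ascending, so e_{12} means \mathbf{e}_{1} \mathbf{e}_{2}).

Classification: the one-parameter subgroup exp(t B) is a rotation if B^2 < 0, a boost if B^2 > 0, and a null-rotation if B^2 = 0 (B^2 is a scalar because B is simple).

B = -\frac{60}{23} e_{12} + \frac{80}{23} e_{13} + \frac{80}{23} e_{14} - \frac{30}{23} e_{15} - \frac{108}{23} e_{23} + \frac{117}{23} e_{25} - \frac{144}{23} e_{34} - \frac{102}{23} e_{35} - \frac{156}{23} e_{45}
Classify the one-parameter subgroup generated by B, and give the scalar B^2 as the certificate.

B^2 term by term: the squares give (-\frac{60}{23})^2*(e_{12})^2 + (\frac{80}{23})^2*(e_{13})^2 + (\frac{80}{23})^2*(e_{14})^2 + (-\frac{30}{23})^2*(e_{15})^2 + (-\frac{108}{23})^2*(e_{23})^2 + (\frac{117}{23})^2*(e_{25})^2 + (-\frac{144}{23})^2*(e_{34})^2 + (-\frac{102}{23})^2*(e_{35})^2 + (-\frac{156}{23})^2*(e_{45})^2 = \frac{3600}{529}*(-1) + \frac{6400}{529}*(-1) + \frac{6400}{529}*(-1) + \frac{900}{529}*(+1) + \frac{11664}{529}*(-1) + \frac{13689}{529}*(+1) + \frac{20736}{529}*(-1) + \frac{10404}{529}*(+1) + \frac{24336}{529}*(+1) = 1 (each basis 2-blade squares to minus the product of its generators' squares); cross terms between blades sharing an index anticommute and cancel; the commuting (index-disjoint) pairs give grade-4 terms 2*c*c'*(blade product), which cancel blade by blade — e_{1234}: \frac{17280}{529} - \frac{17280}{529} = 0; e_{1235}: \frac{12240}{529} - \frac{18720}{529} + \frac{6480}{529} = 0; e_{1245}: \frac{18720}{529} - \frac{18720}{529} = 0; e_{1345}: -\frac{24960}{529} + \frac{16320}{529} + \frac{8640}{529} = 0; e_{2345}: \frac{33696}{529} - \frac{33696}{529} = 0 — confirming B is simple. So B^2 = 1.
Answer: boost, certificate B^2 = 1. No conjugation can change B^2 = 1; the sign gives the class.


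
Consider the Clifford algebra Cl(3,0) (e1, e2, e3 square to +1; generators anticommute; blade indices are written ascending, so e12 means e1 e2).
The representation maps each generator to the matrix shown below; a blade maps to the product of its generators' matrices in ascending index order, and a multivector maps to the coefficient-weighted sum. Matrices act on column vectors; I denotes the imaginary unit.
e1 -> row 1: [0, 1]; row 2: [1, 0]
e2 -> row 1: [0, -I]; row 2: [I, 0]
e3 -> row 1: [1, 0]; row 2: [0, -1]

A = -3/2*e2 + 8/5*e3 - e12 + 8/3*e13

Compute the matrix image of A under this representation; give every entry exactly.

Bivector images (products of the table entries): rho(e12) = rho(e1)rho(e2) = row 1: [I, 0]; row 2: [0, -I]; rho(e13) = rho(e1)rho(e3) = row 1: [0, -1]; row 2: [1, 0].
M = (-3/2)*rho(e2) + (8/5)*rho(e3) + (-1)*rho(e12) + (8/3)*rho(e13), summed entrywise:
Answer: row 1: [8/5 - I, -8/3 + 3*I/2]; row 2: [8/3 - 3*I/2, -8/5 + I]


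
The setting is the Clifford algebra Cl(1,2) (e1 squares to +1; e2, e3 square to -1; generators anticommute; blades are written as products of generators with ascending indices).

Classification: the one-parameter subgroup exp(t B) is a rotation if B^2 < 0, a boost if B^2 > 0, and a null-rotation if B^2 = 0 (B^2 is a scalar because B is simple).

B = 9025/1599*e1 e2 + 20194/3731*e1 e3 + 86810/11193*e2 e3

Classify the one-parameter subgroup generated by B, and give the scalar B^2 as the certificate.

B^2 term by term: the squares give (9025/1599)^2*(e1 e2)^2 + (20194/3731)^2*(e1 e3)^2 + (86810/11193)^2*(e2 e3)^2 = 81450625/2556801*(+1) + 407797636/13920361*(+1) + 7535976100/125283249*(-1) = 1 (each basis 2-blade squares to minus the product of its generators' squares); cross terms between blades sharing an index anticommute and cancel. So B^2 = 1.
Answer: boost, certificate B^2 = 1. The scalar 1 is the complete invariant here: its sign names the subgroup type.


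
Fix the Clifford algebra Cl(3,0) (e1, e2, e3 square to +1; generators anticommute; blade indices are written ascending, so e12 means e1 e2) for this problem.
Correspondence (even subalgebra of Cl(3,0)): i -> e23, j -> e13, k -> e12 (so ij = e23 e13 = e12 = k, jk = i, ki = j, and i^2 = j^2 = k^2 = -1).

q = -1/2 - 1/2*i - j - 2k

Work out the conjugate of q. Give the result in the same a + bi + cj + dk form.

In blades: q = -1/2 - 2*e12 - e13 - 1/2*e23.
Quaternion conjugation is reversion on the even subalgebra: the scalar is fixed and every grade-2 blade flips sign, giving -1/2 + 2*e12 + e13 + 1/2*e23; translating back:
Answer: -1/2 + 1/2*i + j + 2k


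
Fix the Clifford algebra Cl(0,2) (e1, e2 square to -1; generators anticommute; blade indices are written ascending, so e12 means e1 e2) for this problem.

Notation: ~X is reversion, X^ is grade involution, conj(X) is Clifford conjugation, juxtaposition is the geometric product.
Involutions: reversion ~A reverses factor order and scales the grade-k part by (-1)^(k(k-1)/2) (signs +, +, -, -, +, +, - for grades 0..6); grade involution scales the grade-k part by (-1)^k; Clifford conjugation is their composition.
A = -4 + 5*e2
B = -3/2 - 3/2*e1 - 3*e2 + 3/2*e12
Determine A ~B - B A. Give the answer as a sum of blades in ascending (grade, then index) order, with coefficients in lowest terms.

first term: 21 - 3/2*e1 + 9/2*e2 + 27/2*e12
second term: 21 - 3/2*e1 + 9/2*e2 - 27/2*e12
Answer: 27*e12


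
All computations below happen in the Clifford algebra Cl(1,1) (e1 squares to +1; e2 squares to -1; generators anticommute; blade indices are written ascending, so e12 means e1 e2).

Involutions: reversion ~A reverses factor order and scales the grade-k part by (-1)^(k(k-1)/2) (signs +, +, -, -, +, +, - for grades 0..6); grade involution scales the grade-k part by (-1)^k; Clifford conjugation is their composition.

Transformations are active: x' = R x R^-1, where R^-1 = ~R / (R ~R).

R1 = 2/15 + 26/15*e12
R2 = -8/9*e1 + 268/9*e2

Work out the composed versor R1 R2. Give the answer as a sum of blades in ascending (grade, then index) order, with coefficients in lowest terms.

Distribute over the terms of R1 (each basis-blade product reordered to ascending indices, repeated generators contracted through their squares):
(2/15) R2 = -16/135*e1 + 536/135*e2
(26/15*e12) R2 = -6968/135*e1 + 208/135*e2
Summing the partial products and collecting blades:
Answer: -776/15*e1 + 248/45*e2


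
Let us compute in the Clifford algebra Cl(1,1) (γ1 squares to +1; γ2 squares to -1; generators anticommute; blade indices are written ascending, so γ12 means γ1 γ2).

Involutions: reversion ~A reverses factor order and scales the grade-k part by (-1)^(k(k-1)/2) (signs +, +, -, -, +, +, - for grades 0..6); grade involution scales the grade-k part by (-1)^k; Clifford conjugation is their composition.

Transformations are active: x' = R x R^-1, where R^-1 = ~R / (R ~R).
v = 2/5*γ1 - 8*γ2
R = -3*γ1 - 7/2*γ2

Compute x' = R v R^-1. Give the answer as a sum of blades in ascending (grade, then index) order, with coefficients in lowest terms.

~R = -3*γ1 - 7/2*γ2, and R ~R = -13/4, so R^-1 = ~R / (-13/4).
R v = -146/5 + 127/5*γ12
Answer: -706/13*γ1 - 3568/65*γ2


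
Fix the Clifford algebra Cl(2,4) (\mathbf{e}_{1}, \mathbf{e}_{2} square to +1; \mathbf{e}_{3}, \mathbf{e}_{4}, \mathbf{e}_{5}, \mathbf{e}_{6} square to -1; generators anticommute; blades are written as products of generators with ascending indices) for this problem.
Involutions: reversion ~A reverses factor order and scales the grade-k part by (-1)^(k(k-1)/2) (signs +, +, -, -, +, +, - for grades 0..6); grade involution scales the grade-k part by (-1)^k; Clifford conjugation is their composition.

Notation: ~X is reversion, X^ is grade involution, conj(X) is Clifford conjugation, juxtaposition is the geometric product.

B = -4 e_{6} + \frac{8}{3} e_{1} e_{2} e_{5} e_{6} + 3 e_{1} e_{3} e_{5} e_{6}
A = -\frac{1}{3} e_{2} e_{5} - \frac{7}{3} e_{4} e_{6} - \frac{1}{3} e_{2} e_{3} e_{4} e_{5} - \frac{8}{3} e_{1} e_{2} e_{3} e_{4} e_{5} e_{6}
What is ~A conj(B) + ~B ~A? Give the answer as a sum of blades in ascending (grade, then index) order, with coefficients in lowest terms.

first term: -\frac{28}{3} e_{4} + \frac{8}{9} e_{1} e_{6} + 8 e_{2} e_{4} + \frac{64}{9} e_{3} e_{4} + \frac{4}{3} e_{2} e_{5} e_{6} + e_{1} e_{2} e_{3} e_{6} + \frac{56}{9} e_{1} e_{2} e_{4} e_{5} - e_{1} e_{2} e_{4} e_{6} + 7 e_{1} e_{3} e_{4} e_{5} - \frac{8}{9} e_{1} e_{3} e_{4} e_{6} - \frac{32}{3} e_{1} e_{2} e_{3} e_{4} e_{5} - \frac{4}{3} e_{2} e_{3} e_{4} e_{5} e_{6}
second term: -\frac{28}{3} e_{4} + \frac{8}{9} e_{1} e_{6} + 8 e_{2} e_{4} + \frac{64}{9} e_{3} e_{4} - \frac{4}{3} e_{2} e_{5} e_{6} - e_{1} e_{2} e_{3} e_{6} - \frac{56}{9} e_{1} e_{2} e_{4} e_{5} - e_{1} e_{2} e_{4} e_{6} - 7 e_{1} e_{3} e_{4} e_{5} - \frac{8}{9} e_{1} e_{3} e_{4} e_{6} - \frac{32}{3} e_{1} e_{2} e_{3} e_{4} e_{5} + \frac{4}{3} e_{2} e_{3} e_{4} e_{5} e_{6}
Answer: -\frac{56}{3} e_{4} + \frac{16}{9} e_{1} e_{6} + 16 e_{2} e_{4} + \frac{128}{9} e_{3} e_{4} - 2 e_{1} e_{2} e_{4} e_{6} - \frac{16}{9} e_{1} e_{3} e_{4} e_{6} - \frac{64}{3} e_{1} e_{2} e_{3} e_{4} e_{5}


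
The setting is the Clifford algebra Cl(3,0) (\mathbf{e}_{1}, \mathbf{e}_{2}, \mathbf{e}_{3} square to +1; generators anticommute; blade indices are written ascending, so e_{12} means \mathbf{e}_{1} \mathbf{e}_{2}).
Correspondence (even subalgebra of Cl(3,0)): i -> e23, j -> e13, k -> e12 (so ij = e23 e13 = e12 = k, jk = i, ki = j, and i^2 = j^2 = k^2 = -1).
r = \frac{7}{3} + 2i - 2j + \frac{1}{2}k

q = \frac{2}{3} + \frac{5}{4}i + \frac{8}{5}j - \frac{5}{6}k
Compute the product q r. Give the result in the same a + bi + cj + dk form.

In blades: q = \frac{2}{3} - \frac{5}{6} e_{12} + \frac{8}{5} e_{13} + \frac{5}{4} e_{23}, r = \frac{7}{3} + \frac{1}{2} e_{12} - 2 e_{13} + 2 e_{23}.
Distribute q over r term by term (generator squares from the signature, products reordered to ascending indices): (\frac{2}{3})*r = \frac{14}{9} + \frac{1}{3} e_{12} - \frac{4}{3} e_{13} + \frac{4}{3} e_{23}; (-\frac{5}{6} e_{12})*r = \frac{5}{12} - \frac{35}{18} e_{12} - \frac{5}{3} e_{13} - \frac{5}{3} e_{23}; (\frac{8}{5} e_{13})*r = \frac{16}{5} - \frac{16}{5} e_{12} + \frac{56}{15} e_{13} + \frac{4}{5} e_{23}; (\frac{5}{4} e_{23})*r = -\frac{5}{2} - \frac{5}{2} e_{12} - \frac{5}{8} e_{13} + \frac{35}{12} e_{23}.
Sum: \frac{481}{180} - \frac{329}{45} e_{12} + \frac{13}{120} e_{13} + \frac{203}{60} e_{23}; translating back through the correspondence:
Answer: \frac{481}{180} + \frac{203}{60}i + \frac{13}{120}j - \frac{329}{45}k


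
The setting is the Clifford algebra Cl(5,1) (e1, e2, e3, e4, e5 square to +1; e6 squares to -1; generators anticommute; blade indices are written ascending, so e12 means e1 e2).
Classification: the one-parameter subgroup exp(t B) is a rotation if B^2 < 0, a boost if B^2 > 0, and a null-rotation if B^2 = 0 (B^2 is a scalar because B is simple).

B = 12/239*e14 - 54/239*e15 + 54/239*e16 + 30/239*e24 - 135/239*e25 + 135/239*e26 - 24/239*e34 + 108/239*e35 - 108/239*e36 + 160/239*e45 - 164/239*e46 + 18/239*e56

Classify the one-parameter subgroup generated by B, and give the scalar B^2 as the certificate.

B^2 term by term: the squares give (12/239)^2*(e14)^2 + (-54/239)^2*(e15)^2 + (54/239)^2*(e16)^2 + (30/239)^2*(e24)^2 + (-135/239)^2*(e25)^2 + (135/239)^2*(e26)^2 + (-24/239)^2*(e34)^2 + (108/239)^2*(e35)^2 + (-108/239)^2*(e36)^2 + (160/239)^2*(e45)^2 + (-164/239)^2*(e46)^2 + (18/239)^2*(e56)^2 = 144/57121*(-1) + 2916/57121*(-1) + 2916/57121*(+1) + 900/57121*(-1) + 18225/57121*(-1) + 18225/57121*(+1) + 576/57121*(-1) + 11664/57121*(-1) + 11664/57121*(+1) + 25600/57121*(-1) + 26896/57121*(+1) + 324/57121*(+1) = 0 (each basis 2-blade squares to minus the product of its generators' squares); cross terms between blades sharing an index anticommute and cancel; the commuting (index-disjoint) pairs give grade-4 terms 2*c*c'*(blade product), which cancel blade by blade — e1245: 3240/57121 - 3240/57121 = 0; e1246: -3240/57121 + 3240/57121 = 0; e1256: 14580/57121 - 14580/57121 = 0; e1345: -2592/57121 + 2592/57121 = 0; e1346: 2592/57121 - 2592/57121 = 0; e1356: -11664/57121 + 11664/57121 = 0; e1456: 432/57121 - 17712/57121 + 17280/57121 = 0; e2345: -6480/57121 + 6480/57121 = 0; e2346: 6480/57121 - 6480/57121 = 0; e2356: -29160/57121 + 29160/57121 = 0; e2456: 1080/57121 - 44280/57121 + 43200/57121 = 0; e3456: -864/57121 + 35424/57121 - 34560/57121 = 0 — confirming B is simple. So B^2 = 0.
Answer: null-rotation, certificate B^2 = 0. No conjugation can change B^2 = 0; the sign gives the class.
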